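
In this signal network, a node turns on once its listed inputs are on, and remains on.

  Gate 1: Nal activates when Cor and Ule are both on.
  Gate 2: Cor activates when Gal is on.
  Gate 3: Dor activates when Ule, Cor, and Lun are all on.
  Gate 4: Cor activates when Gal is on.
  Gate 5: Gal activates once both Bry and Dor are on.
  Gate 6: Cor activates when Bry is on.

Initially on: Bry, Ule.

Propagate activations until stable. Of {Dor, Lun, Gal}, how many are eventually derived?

0

Dor would need Ule, Cor, and Lun (Gate 3), but Lun never turns on.
No rule produces Lun, and it is not given.
Gal would need Bry and Dor (Gate 5), but Dor never turns on.
None of the 3 are reached.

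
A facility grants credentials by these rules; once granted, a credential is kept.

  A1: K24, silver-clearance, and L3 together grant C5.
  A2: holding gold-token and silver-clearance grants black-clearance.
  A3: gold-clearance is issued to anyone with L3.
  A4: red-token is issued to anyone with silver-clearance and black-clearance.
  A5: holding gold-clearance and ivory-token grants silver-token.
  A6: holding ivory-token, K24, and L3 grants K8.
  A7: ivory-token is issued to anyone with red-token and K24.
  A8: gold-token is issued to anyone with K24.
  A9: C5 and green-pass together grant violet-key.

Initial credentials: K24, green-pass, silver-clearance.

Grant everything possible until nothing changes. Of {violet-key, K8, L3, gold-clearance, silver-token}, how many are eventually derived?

0

violet-key would need C5 and green-pass (A9), but C5 is never granted.
K8 would need ivory-token, K24, and L3 (A6), but L3 is never granted.
No rule produces L3, and it is not given.
gold-clearance would need L3 (A3), but L3 is never granted.
silver-token would need gold-clearance and ivory-token (A5), but gold-clearance is never granted.
None of the 5 are reached.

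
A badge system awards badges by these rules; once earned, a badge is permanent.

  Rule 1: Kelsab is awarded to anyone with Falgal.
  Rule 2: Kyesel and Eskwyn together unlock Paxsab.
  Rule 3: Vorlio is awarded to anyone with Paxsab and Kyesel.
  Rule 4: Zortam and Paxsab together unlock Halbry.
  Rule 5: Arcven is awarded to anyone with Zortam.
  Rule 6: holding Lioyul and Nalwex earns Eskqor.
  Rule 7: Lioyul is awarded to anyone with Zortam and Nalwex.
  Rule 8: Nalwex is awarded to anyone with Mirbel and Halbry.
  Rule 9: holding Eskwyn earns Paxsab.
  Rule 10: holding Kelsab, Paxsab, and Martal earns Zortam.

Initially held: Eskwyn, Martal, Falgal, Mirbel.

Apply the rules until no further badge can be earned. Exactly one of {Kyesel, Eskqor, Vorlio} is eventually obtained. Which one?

With Eskwyn, Paxsab is earned (Rule 9).
With Falgal, Kelsab is earned (Rule 1).
With Kelsab, Paxsab, and Martal, Zortam is earned (Rule 10).
With Zortam and Paxsab, Halbry is earned (Rule 4).
With Mirbel and Halbry, Nalwex is earned (Rule 8).
With Zortam and Nalwex, Lioyul is earned (Rule 7).
With Lioyul and Nalwex, Eskqor is earned (Rule 6).
No rule produces Kyesel, and it is not given. Vorlio would need Paxsab and Kyesel (Rule 3), but Kyesel is never earned.

Eskqor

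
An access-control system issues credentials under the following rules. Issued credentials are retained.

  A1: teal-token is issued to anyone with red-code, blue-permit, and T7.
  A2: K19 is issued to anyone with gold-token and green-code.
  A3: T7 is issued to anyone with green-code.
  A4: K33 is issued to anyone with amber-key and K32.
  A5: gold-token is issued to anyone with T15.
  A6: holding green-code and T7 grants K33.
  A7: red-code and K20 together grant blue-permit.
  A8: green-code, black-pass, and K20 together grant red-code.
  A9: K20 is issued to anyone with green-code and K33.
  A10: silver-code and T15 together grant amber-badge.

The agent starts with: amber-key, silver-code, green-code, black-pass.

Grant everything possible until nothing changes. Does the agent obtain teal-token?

Yes

Holding green-code grants T7 (A3).
Holding green-code and T7 grants K33 (A6).
Holding green-code and K33 grants K20 (A9).
Holding green-code, black-pass, and K20 grants red-code (A8).
Holding red-code and K20 grants blue-permit (A7).
Holding red-code, blue-permit, and T7 grants teal-token (A1).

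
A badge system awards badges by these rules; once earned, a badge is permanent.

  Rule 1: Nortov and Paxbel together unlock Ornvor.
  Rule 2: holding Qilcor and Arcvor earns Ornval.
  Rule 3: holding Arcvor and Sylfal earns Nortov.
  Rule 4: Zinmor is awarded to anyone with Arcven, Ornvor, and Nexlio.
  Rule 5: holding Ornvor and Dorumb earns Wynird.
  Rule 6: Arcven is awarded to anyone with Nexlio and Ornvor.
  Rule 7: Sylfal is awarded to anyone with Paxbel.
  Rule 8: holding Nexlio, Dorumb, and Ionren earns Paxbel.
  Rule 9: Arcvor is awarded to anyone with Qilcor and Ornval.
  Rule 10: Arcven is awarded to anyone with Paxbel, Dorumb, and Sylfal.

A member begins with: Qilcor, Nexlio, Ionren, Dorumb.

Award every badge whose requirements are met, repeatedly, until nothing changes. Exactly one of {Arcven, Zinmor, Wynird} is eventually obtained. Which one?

Arcven

With Nexlio, Dorumb, and Ionren, Paxbel is earned (Rule 8).
With Paxbel, Sylfal is earned (Rule 7).
With Paxbel, Dorumb, and Sylfal, Arcven is earned (Rule 10).
Wynird would need Ornvor and Dorumb (Rule 5), but Ornvor is never earned. Zinmor would need Arcven, Ornvor, and Nexlio (Rule 4), but Ornvor is never earned.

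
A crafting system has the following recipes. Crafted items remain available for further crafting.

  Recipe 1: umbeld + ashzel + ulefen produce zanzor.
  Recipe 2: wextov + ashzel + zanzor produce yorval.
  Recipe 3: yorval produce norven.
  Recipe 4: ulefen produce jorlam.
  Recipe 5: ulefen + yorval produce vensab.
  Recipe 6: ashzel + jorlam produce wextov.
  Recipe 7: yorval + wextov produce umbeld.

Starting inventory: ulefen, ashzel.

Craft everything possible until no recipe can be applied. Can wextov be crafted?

Yes

ulefen → jorlam (Recipe 4).
Using Recipe 6, ashzel and jorlam make wextov.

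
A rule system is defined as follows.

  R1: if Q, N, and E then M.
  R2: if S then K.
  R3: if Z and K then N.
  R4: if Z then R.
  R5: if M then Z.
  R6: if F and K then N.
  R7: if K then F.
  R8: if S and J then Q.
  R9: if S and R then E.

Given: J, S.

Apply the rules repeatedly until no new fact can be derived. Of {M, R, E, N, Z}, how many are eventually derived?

1

From S, R2 gives K.
K holds, so F follows (R7).
F and K hold, so N follows (R6).
M would need Q, N, and E (R1), but E is never established.
R would need Z (R4), but Z is never established.
E would need S and R (R9), but R is never established.
N: reached.
Z would need M (R5), but M is never established.
Reached: N — 1 of the 5.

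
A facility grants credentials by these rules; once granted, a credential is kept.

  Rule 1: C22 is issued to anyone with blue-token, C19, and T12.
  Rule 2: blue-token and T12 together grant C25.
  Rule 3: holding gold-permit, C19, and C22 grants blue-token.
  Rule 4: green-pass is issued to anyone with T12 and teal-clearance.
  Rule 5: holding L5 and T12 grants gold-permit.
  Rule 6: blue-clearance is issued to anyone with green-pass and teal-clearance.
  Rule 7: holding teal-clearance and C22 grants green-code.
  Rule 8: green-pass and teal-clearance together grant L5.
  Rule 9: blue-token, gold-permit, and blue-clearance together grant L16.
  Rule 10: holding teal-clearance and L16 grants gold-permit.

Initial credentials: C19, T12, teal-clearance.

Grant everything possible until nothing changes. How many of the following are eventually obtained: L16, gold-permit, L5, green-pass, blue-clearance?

Holding T12 and teal-clearance grants green-pass (Rule 4).
Holding green-pass and teal-clearance grants L5 (Rule 8).
Holding green-pass and teal-clearance grants blue-clearance (Rule 6).
Holding L5 and T12 grants gold-permit (Rule 5).
L16 would need blue-token, gold-permit, and blue-clearance (Rule 9), but blue-token is never granted.
gold-permit: reached.
L5: reached.
green-pass: reached.
blue-clearance: reached.
Reached: gold-permit, L5, green-pass, and blue-clearance — 4 of the 5.

4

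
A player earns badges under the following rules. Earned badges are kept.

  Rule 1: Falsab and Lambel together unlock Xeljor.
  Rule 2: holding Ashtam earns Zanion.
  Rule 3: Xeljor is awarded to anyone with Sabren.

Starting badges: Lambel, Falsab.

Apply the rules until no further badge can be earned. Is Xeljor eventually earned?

With Falsab and Lambel, Xeljor is earned (Rule 1).

Yes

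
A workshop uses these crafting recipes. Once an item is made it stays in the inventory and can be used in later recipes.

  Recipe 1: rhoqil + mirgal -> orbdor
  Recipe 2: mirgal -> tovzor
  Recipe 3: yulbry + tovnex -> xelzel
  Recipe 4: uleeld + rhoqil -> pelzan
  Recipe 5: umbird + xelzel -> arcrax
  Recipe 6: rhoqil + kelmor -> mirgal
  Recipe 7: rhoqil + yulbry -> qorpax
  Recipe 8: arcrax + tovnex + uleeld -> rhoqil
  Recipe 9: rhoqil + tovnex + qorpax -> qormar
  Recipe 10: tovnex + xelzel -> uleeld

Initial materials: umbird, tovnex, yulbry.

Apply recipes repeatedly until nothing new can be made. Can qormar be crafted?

Yes

yulbry + tovnex -> xelzel (Recipe 3).
umbird + xelzel -> arcrax (Recipe 5).
Using Recipe 10, tovnex and xelzel make uleeld.
arcrax + tovnex + uleeld -> rhoqil (Recipe 8).
Using Recipe 7, rhoqil and yulbry make qorpax.
rhoqil + tovnex + qorpax -> qormar (Recipe 9).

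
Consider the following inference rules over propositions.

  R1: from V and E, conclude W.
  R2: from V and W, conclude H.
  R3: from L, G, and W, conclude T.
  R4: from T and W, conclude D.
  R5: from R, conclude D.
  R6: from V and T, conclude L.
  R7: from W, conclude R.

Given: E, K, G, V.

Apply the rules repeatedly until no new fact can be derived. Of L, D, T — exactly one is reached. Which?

V and E hold, so W follows (R1).
W holds, so R follows (R7).
R holds, so D follows (R5).
T would need L, G, and W (R3), but L is never established. L would need V and T (R6), but T is never established.

D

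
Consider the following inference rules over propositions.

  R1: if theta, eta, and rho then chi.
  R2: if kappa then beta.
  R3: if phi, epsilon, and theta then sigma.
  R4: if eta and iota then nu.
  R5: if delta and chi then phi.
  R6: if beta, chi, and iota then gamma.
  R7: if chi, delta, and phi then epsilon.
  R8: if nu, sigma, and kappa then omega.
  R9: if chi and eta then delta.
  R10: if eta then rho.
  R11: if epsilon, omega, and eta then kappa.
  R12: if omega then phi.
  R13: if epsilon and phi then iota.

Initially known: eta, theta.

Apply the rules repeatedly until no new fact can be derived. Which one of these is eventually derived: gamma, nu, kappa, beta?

nu

eta holds, so rho follows (R10).
From theta, eta, and rho, R1 gives chi.
From chi and eta, R9 gives delta.
delta and chi hold, so phi follows (R5).
chi, delta, and phi hold, so epsilon follows (R7).
From epsilon and phi, R13 gives iota.
From eta and iota, R4 gives nu.
gamma would need beta, chi, and iota (R6), but beta is never established. kappa would need epsilon, omega, and eta (R11), but omega is never established. beta would need kappa (R2), but kappa is never established.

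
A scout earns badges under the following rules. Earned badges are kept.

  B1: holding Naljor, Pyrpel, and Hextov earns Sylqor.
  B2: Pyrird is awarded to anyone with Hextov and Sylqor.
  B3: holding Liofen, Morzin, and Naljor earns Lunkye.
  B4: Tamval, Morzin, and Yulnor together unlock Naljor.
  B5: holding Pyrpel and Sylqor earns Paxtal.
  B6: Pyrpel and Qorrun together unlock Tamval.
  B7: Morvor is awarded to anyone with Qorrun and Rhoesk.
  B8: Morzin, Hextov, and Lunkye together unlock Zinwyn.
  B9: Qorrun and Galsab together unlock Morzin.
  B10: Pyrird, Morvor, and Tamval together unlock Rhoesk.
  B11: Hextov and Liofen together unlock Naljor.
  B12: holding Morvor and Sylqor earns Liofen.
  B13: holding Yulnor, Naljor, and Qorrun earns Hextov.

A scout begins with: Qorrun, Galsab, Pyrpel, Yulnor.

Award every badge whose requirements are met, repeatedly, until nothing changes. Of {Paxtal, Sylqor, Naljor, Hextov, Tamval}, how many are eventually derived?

With Qorrun and Galsab, Morzin is earned (B9).
With Pyrpel and Qorrun, Tamval is earned (B6).
With Tamval, Morzin, and Yulnor, Naljor is earned (B4).
With Yulnor, Naljor, and Qorrun, Hextov is earned (B13).
With Naljor, Pyrpel, and Hextov, Sylqor is earned (B1).
With Pyrpel and Sylqor, Paxtal is earned (B5).
Paxtal: reached.
Sylqor: reached.
Naljor: reached.
Hextov: reached.
Tamval: reached.
All 5 are reached.

5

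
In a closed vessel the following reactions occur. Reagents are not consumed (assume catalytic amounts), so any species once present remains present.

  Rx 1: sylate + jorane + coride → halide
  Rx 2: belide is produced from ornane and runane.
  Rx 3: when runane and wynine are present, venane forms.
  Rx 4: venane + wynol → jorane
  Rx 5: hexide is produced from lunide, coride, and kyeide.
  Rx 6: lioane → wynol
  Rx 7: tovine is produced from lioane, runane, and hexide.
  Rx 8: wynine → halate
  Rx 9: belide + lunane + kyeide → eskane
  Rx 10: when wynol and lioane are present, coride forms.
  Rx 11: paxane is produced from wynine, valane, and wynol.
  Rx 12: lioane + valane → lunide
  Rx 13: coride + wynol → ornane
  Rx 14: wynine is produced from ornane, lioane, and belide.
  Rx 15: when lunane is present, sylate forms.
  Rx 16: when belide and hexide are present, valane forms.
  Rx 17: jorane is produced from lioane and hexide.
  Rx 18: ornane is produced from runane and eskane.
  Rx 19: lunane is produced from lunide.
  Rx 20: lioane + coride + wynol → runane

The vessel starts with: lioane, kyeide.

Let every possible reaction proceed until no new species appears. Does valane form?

No

valane would need belide and hexide (Rx 16), but hexide never forms.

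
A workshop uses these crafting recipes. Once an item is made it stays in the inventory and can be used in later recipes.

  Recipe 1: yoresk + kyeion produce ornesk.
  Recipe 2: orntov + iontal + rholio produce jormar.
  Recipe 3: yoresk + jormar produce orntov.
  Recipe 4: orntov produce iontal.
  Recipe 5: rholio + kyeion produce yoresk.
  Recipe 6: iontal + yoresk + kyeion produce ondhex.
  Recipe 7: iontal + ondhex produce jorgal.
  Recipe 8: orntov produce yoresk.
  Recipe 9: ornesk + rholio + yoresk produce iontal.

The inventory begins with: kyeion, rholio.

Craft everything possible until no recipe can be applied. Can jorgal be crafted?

Yes

rholio + kyeion → yoresk (Recipe 5).
yoresk + kyeion → ornesk (Recipe 1).
ornesk + rholio + yoresk → iontal (Recipe 9).
iontal + yoresk + kyeion → ondhex (Recipe 6).
iontal + ondhex → jorgal (Recipe 7).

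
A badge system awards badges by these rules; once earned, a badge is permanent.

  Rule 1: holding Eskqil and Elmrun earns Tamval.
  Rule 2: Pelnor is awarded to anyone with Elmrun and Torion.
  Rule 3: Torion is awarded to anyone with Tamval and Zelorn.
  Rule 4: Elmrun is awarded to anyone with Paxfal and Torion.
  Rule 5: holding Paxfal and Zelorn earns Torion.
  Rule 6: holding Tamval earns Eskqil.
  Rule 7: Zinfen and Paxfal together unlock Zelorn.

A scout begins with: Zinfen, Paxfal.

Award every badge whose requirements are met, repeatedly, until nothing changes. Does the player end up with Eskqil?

No

Eskqil would need Tamval (Rule 6), but Tamval is never earned.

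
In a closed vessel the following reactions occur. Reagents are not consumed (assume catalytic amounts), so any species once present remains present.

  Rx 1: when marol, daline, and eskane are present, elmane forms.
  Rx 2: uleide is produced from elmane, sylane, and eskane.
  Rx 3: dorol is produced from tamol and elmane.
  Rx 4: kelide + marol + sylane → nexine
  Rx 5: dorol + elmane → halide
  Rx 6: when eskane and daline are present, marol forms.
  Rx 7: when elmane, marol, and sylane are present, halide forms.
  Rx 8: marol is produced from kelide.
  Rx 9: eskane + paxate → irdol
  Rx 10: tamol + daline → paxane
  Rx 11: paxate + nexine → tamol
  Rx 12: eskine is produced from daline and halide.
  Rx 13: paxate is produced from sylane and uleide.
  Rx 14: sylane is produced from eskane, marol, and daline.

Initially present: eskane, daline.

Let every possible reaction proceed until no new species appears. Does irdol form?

eskane and daline present → marol forms (Rx 6).
marol, daline, and eskane present → elmane forms (Rx 1).
eskane, marol, and daline present → sylane forms (Rx 14).
elmane, sylane, and eskane present → uleide forms (Rx 2).
sylane and uleide present → paxate forms (Rx 13).
eskane and paxate present → irdol forms (Rx 9).

Yes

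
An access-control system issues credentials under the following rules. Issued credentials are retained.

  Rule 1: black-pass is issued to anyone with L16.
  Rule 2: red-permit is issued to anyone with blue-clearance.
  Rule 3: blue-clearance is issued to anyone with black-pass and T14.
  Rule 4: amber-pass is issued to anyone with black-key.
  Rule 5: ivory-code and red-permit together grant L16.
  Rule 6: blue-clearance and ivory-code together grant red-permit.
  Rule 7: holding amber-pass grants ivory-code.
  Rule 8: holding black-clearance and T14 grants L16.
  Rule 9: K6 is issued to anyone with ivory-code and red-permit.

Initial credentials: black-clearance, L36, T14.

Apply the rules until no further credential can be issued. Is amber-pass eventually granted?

No

amber-pass would need black-key (Rule 4), but black-key is never granted.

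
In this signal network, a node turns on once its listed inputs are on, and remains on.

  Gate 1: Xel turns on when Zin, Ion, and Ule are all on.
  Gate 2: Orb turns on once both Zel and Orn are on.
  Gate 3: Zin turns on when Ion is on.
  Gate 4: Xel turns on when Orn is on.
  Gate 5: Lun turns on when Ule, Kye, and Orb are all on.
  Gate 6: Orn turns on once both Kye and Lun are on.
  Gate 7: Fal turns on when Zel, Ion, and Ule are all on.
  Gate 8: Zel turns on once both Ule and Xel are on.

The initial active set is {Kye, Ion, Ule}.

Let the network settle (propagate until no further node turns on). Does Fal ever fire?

Yes

Ion is on, so Zin turns on (Gate 3).
Gate 1: Zin, Ion, and Ule on → Xel on.
Gate 8: Ule and Xel on → Zel on.
Gate 7: Zel, Ion, and Ule on → Fal on.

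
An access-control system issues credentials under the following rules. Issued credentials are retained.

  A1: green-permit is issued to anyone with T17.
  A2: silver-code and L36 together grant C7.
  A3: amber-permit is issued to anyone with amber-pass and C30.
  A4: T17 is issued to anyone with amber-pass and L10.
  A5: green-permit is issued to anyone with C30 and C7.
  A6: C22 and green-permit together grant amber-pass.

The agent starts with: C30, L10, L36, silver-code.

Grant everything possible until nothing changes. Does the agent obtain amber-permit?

No

amber-permit would need amber-pass and C30 (A3), but amber-pass is never granted.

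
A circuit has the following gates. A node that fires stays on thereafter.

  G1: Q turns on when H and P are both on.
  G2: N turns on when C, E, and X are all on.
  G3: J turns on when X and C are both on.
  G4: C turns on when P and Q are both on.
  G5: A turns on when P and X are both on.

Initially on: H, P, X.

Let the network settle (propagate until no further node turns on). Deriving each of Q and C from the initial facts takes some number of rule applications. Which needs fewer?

Q

Q: H and P are on, so Q turns on (G1). [1 rule application]
C: H and P are on, so Q turns on (G1). G4: P and Q on → C on. [2 rule applications]
Q needs fewer.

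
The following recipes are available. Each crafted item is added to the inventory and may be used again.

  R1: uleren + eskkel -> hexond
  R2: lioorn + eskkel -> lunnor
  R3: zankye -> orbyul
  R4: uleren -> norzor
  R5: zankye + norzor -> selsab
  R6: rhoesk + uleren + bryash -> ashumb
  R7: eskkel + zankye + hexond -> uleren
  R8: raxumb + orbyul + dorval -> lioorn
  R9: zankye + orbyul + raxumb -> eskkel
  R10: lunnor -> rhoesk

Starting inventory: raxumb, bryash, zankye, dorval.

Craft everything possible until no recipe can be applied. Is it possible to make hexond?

hexond would need uleren and eskkel (R1), but uleren is never obtained.

No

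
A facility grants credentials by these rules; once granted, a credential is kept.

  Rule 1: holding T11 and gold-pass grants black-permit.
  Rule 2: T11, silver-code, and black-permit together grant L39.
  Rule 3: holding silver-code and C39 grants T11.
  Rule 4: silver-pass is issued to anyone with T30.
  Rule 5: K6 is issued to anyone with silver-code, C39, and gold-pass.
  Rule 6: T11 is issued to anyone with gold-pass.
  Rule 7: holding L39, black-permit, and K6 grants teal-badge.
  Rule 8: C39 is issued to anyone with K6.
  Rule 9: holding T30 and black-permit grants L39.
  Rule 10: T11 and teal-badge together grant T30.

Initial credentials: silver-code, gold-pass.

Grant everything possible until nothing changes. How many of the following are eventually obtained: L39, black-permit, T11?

3

Holding gold-pass grants T11 (Rule 6).
Holding T11 and gold-pass grants black-permit (Rule 1).
Holding T11, silver-code, and black-permit grants L39 (Rule 2).
L39: reached.
black-permit: reached.
T11: reached.
All 3 are reached.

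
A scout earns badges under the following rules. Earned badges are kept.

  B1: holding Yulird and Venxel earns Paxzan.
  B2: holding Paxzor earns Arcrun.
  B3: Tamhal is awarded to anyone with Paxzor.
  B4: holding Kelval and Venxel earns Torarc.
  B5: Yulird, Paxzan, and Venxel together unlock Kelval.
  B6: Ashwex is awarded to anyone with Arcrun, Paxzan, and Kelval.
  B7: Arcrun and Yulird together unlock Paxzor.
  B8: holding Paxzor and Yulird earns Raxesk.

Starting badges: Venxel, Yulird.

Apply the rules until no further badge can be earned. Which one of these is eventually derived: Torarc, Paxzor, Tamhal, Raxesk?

Torarc

With Yulird and Venxel, Paxzan is earned (B1).
With Yulird, Paxzan, and Venxel, Kelval is earned (B5).
With Kelval and Venxel, Torarc is earned (B4).
Raxesk would need Paxzor and Yulird (B8), but Paxzor is never earned. Paxzor would need Arcrun and Yulird (B7), but Arcrun is never earned. Tamhal would need Paxzor (B3), but Paxzor is never earned.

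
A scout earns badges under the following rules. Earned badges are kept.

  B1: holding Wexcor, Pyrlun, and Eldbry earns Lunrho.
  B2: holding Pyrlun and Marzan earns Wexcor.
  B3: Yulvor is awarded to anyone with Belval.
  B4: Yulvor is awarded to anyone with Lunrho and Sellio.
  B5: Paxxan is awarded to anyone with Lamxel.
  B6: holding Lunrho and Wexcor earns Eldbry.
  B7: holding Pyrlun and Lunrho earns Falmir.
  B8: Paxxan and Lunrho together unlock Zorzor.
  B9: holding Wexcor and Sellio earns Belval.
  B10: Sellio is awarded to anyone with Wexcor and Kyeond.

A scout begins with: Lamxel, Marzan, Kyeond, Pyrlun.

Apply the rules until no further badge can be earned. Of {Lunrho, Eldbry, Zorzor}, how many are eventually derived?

0

Lunrho would need Wexcor, Pyrlun, and Eldbry (B1), but Eldbry is never earned.
Eldbry would need Lunrho and Wexcor (B6), but Lunrho is never earned.
Zorzor would need Paxxan and Lunrho (B8), but Lunrho is never earned.
None of the 3 are reached.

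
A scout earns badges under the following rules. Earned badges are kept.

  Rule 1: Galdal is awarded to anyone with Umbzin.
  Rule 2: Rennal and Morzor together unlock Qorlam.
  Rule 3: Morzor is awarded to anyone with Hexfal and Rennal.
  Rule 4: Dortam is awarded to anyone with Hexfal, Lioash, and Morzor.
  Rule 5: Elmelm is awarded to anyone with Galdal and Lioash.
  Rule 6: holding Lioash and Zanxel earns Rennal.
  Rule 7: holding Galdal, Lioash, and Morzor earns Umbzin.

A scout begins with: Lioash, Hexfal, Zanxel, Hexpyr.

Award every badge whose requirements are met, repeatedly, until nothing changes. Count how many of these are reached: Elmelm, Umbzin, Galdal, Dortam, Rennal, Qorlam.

With Lioash and Zanxel, Rennal is earned (Rule 6).
With Hexfal and Rennal, Morzor is earned (Rule 3).
With Rennal and Morzor, Qorlam is earned (Rule 2).
With Hexfal, Lioash, and Morzor, Dortam is earned (Rule 4).
Elmelm would need Galdal and Lioash (Rule 5), but Galdal is never earned.
Umbzin would need Galdal, Lioash, and Morzor (Rule 7), but Galdal is never earned.
Galdal would need Umbzin (Rule 1), but Umbzin is never earned.
Dortam: reached.
Rennal: reached.
Qorlam: reached.
Reached: Dortam, Rennal, and Qorlam — 3 of the 6.

3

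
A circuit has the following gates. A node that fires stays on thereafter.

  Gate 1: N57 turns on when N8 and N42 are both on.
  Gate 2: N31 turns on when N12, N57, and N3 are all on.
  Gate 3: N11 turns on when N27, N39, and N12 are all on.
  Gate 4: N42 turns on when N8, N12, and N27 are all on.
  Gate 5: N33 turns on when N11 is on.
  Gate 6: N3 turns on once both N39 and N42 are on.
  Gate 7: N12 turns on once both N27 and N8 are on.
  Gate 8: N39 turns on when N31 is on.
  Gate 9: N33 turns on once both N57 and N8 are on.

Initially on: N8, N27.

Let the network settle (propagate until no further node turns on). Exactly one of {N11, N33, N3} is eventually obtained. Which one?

Gate 7: N27 and N8 on → N12 on.
Gate 4: N8, N12, and N27 on → N42 on.
N8 and N42 are on, so N57 turns on (Gate 1).
Gate 9: N57 and N8 on → N33 on.
N3 would need N39 and N42 (Gate 6), but N39 never turns on. N11 would need N27, N39, and N12 (Gate 3), but N39 never turns on.

N33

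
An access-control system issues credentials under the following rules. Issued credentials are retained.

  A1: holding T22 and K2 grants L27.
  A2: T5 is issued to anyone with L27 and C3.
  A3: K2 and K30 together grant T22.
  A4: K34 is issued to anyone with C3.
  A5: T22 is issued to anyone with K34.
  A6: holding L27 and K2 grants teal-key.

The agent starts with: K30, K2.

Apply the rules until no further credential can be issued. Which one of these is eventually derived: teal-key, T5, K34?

Holding K2 and K30 grants T22 (A3).
Holding T22 and K2 grants L27 (A1).
Holding L27 and K2 grants teal-key (A6).
K34 would need C3 (A4), but C3 is never granted. T5 would need L27 and C3 (A2), but C3 is never granted.

teal-key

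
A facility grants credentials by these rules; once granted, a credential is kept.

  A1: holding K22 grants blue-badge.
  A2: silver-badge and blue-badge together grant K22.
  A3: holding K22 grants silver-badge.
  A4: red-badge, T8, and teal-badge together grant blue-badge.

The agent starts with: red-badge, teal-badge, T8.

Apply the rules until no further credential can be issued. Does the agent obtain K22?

K22 would need silver-badge and blue-badge (A2), but silver-badge is never granted.

No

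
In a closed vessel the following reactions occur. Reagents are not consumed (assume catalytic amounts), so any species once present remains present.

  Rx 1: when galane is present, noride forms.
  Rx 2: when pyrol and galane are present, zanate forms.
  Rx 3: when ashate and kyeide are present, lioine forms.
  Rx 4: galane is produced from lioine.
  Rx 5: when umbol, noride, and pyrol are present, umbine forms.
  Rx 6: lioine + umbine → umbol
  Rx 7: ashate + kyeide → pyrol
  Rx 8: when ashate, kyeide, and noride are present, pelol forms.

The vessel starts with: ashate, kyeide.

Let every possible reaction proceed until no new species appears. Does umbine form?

umbine would need umbol, noride, and pyrol (Rx 5), but umbol never forms.

No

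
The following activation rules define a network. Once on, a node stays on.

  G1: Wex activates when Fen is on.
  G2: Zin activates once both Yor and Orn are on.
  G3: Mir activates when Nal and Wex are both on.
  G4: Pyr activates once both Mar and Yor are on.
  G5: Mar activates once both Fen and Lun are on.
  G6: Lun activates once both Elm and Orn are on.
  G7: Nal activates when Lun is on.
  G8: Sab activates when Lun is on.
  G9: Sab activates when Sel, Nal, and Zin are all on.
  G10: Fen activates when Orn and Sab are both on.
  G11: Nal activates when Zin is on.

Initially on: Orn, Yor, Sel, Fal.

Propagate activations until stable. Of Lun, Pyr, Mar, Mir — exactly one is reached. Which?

Mir

Yor and Orn are on, so Zin activates (G2).
G11: Zin on → Nal on.
G9: Sel, Nal, and Zin on → Sab on.
G10: Orn and Sab on → Fen on.
Fen is on, so Wex activates (G1).
Nal and Wex are on, so Mir activates (G3).
Mar would need Fen and Lun (G5), but Lun never turns on. Lun would need Elm and Orn (G6), but Elm never turns on. Pyr would need Mar and Yor (G4), but Mar never turns on.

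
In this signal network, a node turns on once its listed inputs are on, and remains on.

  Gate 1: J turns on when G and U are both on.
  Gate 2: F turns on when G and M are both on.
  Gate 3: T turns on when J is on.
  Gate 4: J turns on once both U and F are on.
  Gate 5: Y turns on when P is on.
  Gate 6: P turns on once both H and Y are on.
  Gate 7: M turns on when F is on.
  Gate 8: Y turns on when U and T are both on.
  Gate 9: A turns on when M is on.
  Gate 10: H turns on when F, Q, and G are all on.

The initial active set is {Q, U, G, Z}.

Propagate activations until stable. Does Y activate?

Gate 1: G and U on → J on.
Gate 3: J on → T on.
Gate 8: U and T on → Y on.

Yes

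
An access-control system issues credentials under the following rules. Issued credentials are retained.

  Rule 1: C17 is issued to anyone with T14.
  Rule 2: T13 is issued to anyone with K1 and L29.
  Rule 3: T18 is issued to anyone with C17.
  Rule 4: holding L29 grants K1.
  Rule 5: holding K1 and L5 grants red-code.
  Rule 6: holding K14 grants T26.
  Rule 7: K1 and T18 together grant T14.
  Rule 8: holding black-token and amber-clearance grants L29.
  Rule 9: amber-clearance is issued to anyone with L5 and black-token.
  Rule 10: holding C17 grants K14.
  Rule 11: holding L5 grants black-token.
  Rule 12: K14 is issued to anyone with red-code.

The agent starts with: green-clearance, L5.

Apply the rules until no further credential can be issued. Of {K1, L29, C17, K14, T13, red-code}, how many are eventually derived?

5

Holding L5 grants black-token (Rule 11).
Holding L5 and black-token grants amber-clearance (Rule 9).
Holding black-token and amber-clearance grants L29 (Rule 8).
Holding L29 grants K1 (Rule 4).
Holding K1 and L29 grants T13 (Rule 2).
Holding K1 and L5 grants red-code (Rule 5).
Holding red-code grants K14 (Rule 12).
K1: reached.
L29: reached.
C17 would need T14 (Rule 1), but T14 is never granted.
K14: reached.
T13: reached.
red-code: reached.
Reached: K1, L29, K14, T13, and red-code — 5 of the 6.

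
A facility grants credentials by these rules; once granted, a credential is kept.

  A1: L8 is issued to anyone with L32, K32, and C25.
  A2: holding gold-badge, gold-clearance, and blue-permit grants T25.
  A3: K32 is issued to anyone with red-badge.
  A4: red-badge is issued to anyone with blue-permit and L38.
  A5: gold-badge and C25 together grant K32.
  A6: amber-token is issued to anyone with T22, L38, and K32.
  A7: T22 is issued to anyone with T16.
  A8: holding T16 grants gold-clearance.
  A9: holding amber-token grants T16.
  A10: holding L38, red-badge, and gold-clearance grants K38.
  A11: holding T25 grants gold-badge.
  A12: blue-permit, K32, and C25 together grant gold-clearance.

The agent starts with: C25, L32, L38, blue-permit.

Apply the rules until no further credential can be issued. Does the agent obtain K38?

Holding blue-permit and L38 grants red-badge (A4).
Holding red-badge grants K32 (A3).
Holding blue-permit, K32, and C25 grants gold-clearance (A12).
Holding L38, red-badge, and gold-clearance grants K38 (A10).

Yes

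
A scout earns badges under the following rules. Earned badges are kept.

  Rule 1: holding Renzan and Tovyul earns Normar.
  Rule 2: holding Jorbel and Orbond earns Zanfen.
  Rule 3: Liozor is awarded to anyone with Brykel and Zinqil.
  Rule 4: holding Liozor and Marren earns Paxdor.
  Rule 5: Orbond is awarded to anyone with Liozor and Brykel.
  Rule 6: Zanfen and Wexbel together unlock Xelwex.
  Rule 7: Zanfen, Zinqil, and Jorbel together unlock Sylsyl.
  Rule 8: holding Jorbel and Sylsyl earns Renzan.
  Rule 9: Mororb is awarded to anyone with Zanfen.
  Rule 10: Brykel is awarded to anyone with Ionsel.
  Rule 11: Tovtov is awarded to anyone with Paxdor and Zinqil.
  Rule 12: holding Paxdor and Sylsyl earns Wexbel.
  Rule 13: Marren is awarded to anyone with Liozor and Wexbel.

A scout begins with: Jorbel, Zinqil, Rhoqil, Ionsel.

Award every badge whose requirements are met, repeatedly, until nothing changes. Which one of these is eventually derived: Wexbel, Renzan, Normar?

With Ionsel, Brykel is earned (Rule 10).
With Brykel and Zinqil, Liozor is earned (Rule 3).
With Liozor and Brykel, Orbond is earned (Rule 5).
With Jorbel and Orbond, Zanfen is earned (Rule 2).
With Zanfen, Zinqil, and Jorbel, Sylsyl is earned (Rule 7).
With Jorbel and Sylsyl, Renzan is earned (Rule 8).
Wexbel would need Paxdor and Sylsyl (Rule 12), but Paxdor is never earned. Normar would need Renzan and Tovyul (Rule 1), but Tovyul is never earned.

Renzan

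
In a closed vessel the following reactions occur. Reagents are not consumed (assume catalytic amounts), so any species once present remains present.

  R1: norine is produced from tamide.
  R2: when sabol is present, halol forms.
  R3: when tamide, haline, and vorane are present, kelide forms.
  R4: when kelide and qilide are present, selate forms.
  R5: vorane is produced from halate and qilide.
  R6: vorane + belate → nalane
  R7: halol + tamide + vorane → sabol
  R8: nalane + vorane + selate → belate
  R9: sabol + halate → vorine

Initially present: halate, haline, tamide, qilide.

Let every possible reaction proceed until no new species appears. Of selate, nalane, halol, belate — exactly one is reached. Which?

selate

halate and qilide present → vorane forms (R5).
tamide, haline, and vorane present → kelide forms (R3).
kelide and qilide present → selate forms (R4).
halol would need sabol (R2), but sabol never forms. nalane would need vorane and belate (R6), but belate never forms. belate would need nalane, vorane, and selate (R8), but nalane never forms.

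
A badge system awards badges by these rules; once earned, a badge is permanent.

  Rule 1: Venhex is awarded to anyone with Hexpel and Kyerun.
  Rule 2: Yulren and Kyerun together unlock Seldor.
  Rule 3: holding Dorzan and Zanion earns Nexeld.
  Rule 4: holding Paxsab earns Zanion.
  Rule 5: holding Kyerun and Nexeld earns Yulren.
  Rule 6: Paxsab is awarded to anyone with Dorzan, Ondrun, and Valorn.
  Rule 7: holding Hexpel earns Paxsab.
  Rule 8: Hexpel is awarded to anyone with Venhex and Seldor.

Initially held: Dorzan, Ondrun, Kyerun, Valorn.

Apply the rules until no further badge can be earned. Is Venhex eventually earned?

No

Venhex would need Hexpel and Kyerun (Rule 1), but Hexpel is never earned.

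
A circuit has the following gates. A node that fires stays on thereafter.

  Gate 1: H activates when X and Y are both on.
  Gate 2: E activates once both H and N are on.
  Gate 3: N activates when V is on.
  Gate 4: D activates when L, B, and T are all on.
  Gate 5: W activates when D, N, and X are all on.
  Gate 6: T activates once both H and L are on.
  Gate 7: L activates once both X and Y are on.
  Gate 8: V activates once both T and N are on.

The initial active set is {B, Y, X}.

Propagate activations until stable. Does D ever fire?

Gate 7: X and Y on → L on.
Gate 1: X and Y on → H on.
Gate 6: H and L on → T on.
Gate 4: L, B, and T on → D on.

Yes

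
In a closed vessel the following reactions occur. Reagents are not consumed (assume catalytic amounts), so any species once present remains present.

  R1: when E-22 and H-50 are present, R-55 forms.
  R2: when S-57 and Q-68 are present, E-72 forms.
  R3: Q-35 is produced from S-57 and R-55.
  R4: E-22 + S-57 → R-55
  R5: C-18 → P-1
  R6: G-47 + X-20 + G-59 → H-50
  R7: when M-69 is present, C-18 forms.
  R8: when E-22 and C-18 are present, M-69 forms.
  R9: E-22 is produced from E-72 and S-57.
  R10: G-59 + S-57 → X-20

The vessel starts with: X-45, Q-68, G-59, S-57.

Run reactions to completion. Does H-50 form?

No

H-50 would need G-47, X-20, and G-59 (R6), but G-47 never forms.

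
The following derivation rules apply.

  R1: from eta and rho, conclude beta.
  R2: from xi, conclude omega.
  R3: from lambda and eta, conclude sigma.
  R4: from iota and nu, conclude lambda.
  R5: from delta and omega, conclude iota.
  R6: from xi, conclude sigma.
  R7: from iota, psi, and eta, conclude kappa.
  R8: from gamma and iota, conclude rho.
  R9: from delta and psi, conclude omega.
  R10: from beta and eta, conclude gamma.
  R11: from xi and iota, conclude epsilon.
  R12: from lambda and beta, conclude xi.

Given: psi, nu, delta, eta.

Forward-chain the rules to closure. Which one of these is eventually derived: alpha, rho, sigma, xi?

sigma

From delta and psi, R9 gives omega.
delta and omega hold, so iota follows (R5).
iota and nu hold, so lambda follows (R4).
From lambda and eta, R3 gives sigma.
No rule produces alpha, and it is not given. xi would need lambda and beta (R12), but beta is never established. rho would need gamma and iota (R8), but gamma is never established.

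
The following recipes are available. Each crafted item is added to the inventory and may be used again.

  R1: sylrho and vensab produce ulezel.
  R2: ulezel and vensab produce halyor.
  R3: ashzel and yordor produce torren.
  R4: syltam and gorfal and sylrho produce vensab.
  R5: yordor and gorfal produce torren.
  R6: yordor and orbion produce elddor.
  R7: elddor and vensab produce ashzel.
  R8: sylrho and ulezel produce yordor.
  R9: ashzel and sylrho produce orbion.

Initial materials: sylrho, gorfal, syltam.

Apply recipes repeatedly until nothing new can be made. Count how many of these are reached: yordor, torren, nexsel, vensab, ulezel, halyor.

5

Using R4, syltam, gorfal, and sylrho make vensab.
sylrho and vensab → ulezel (R1).
ulezel and vensab → halyor (R2).
sylrho and ulezel → yordor (R8).
Using R5, yordor and gorfal make torren.
yordor: reached.
torren: reached.
No rule produces nexsel, and it is not given.
vensab: reached.
ulezel: reached.
halyor: reached.
Reached: yordor, torren, vensab, ulezel, and halyor — 5 of the 6.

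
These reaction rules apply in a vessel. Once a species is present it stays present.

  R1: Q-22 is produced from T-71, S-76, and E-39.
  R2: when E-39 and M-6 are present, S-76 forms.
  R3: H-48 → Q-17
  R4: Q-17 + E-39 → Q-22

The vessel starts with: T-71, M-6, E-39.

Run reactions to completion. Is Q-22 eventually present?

E-39 and M-6 present → S-76 forms (R2).
T-71, S-76, and E-39 present → Q-22 forms (R1).

Yes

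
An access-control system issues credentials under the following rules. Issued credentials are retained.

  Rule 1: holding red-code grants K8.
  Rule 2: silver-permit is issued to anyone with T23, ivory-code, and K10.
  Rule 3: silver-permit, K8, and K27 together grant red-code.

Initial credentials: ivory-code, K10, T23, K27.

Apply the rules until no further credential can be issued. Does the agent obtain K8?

K8 would need red-code (Rule 1), but red-code is never granted.

No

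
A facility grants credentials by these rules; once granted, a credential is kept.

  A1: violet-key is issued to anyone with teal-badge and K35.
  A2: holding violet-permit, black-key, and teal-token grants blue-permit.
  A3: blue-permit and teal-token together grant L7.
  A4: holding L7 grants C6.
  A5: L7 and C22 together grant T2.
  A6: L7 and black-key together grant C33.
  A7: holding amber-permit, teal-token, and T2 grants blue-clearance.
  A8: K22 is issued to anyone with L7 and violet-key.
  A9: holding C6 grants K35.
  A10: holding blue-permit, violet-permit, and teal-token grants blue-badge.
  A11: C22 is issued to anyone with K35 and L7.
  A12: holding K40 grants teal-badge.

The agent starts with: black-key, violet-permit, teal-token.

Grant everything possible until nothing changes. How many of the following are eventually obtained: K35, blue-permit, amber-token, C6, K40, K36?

3

Holding violet-permit, black-key, and teal-token grants blue-permit (A2).
Holding blue-permit and teal-token grants L7 (A3).
Holding L7 grants C6 (A4).
Holding C6 grants K35 (A9).
K35: reached.
blue-permit: reached.
No rule produces amber-token, and it is not given.
C6: reached.
No rule produces K40, and it is not given.
No rule produces K36, and it is not given.
Reached: K35, blue-permit, and C6 — 3 of the 6.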